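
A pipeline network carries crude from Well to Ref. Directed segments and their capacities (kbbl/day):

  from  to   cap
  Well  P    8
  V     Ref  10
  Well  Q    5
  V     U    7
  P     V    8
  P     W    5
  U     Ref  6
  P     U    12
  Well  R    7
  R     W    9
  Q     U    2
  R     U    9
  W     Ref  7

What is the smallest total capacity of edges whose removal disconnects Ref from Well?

17

Augment Well→P→U→Ref: bottleneck 6, flow now 6.
Augment Well→P→V→Ref: bottleneck 2, flow now 8.
Augment Well→R→W→Ref: bottleneck 7, flow now 15.
Augment Well→Q→U→P→V→Ref: bottleneck 2, flow now 17. (uses reverse residual edge)
No augmenting path remains; maximum flow = 17.
By max-flow min-cut, the minimum cut capacity equals the max flow.
In the residual graph, reachable from Well: {Well, Q}.
Min-cut edges: Well→P (8), Well→R (7), Q→U (2); capacity 8 + 7 + 2 = 17.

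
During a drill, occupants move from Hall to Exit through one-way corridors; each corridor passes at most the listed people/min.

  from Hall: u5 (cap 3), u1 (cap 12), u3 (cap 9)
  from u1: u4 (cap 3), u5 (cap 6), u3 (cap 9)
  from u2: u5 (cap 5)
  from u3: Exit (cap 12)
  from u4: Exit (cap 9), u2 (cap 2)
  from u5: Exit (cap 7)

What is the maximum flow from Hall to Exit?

22

Augment Hall→u3→Exit: bottleneck 9, flow now 9.
Augment Hall→u5→Exit: bottleneck 3, flow now 12.
Augment Hall→u1→u3→Exit: bottleneck 3, flow now 15.
Augment Hall→u1→u4→Exit: bottleneck 3, flow now 18.
Augment Hall→u1→u5→Exit: bottleneck 4, flow now 22.
No augmenting path remains; maximum flow = 22.
In the residual graph, reachable from Hall: {Hall, u1, u3, u5}.
Min-cut edges: u1→u4 (3), u3→Exit (12), u5→Exit (7); capacity 3 + 12 + 7 = 22.
This cut is saturated, so no flow can exceed 22.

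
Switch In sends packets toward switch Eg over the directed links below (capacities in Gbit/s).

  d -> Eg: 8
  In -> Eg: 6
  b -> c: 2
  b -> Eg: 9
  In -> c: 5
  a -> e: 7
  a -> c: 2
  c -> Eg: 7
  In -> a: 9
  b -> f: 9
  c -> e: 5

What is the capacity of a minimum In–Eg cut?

13

Augment In→Eg: bottleneck 6, flow now 6.
Augment In→c→Eg: bottleneck 5, flow now 11.
Augment In→a→c→Eg: bottleneck 2, flow now 13.
No augmenting path remains; maximum flow = 13.
By max-flow min-cut, the minimum cut capacity equals the max flow.
In the residual graph, reachable from In: {In, a, e}.
Min-cut edges: In→c (5), In→Eg (6), a→c (2); capacity 5 + 6 + 2 = 13.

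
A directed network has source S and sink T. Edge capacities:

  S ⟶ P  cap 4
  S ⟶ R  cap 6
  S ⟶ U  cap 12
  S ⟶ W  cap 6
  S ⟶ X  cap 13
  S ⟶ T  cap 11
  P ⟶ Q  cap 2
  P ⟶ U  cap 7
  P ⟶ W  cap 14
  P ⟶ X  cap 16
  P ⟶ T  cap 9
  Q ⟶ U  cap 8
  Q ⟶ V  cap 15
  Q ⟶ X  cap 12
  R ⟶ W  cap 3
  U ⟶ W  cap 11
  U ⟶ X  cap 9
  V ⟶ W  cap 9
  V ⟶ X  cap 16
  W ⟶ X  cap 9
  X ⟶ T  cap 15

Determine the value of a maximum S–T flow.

Augment S→T: bottleneck 11, flow now 11.
Augment S→P→T: bottleneck 4, flow now 15.
Augment S→X→T: bottleneck 13, flow now 28.
Augment S→U→X→T: bottleneck 2, flow now 30.
No augmenting path remains; maximum flow = 30.
In the residual graph, reachable from S: {S, R, U, W, X}.
Min-cut edges: S→P (4), S→T (11), X→T (15); capacity 4 + 11 + 15 = 30.
This cut is saturated, so no flow can exceed 30.

30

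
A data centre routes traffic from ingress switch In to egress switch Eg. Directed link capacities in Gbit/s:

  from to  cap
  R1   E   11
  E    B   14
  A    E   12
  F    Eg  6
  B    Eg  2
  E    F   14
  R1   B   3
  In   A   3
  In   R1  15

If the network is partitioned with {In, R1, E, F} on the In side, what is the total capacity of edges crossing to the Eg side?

Edges leaving {In, R1, E, F}: In→A (3), R1→B (3), E→B (14), F→Eg (6).
Cut capacity = 3 + 3 + 14 + 6 = 26.

26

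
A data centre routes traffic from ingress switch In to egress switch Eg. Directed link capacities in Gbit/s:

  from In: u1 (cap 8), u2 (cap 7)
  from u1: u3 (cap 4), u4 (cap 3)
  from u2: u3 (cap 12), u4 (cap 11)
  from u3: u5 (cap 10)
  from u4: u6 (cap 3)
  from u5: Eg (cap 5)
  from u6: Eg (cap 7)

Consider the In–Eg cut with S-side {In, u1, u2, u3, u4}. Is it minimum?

Given cut capacity: 10 + 3 = 13.
Augment In→u1→u3→u5→Eg: bottleneck 4, flow now 4.
Augment In→u1→u4→u6→Eg: bottleneck 3, flow now 7.
Augment In→u2→u3→u5→Eg: bottleneck 1, flow now 8.
No augmenting path remains; maximum flow = 8.
In the residual graph, reachable from In: {In, u1, u2, u3, u4, u5}.
Min-cut edges: u4→u6 (3), u5→Eg (5); capacity 3 + 5 = 8.
Cut capacity 13 exceeds the max flow 8, so it is not minimum.

No — its capacity is 13, but the minimum cut has capacity 8.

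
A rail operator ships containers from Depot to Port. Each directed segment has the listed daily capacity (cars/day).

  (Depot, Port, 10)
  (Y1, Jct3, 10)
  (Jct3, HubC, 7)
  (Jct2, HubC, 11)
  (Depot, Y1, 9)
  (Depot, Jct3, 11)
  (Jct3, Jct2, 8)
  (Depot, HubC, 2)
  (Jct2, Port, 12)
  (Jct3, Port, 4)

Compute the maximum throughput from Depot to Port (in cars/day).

Augment Depot→Port: bottleneck 10, flow now 10.
Augment Depot→Jct3→Port: bottleneck 4, flow now 14.
Augment Depot→Jct3→Jct2→Port: bottleneck 7, flow now 21.
Augment Depot→Y1→Jct3→Jct2→Port: bottleneck 1, flow now 22.
No augmenting path remains; maximum flow = 22.
In the residual graph, reachable from Depot: {Depot, Y1, Jct3, HubC}.
Min-cut edges: Depot→Port (10), Jct3→Jct2 (8), Jct3→Port (4); capacity 10 + 8 + 4 = 22.
This cut is saturated, so no flow can exceed 22.

22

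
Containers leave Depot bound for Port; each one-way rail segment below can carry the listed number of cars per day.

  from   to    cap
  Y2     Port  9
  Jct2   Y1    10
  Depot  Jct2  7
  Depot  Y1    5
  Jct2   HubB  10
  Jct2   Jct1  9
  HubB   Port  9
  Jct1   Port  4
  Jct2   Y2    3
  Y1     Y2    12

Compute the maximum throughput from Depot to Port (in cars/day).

Augment Depot→Y1→Y2→Port: bottleneck 5, flow now 5.
Augment Depot→Jct2→Jct1→Port: bottleneck 4, flow now 9.
Augment Depot→Jct2→Y2→Port: bottleneck 3, flow now 12.
No augmenting path remains; maximum flow = 12.
In the residual graph, reachable from Depot: {Depot}.
Min-cut edges: Depot→Y1 (5), Depot→Jct2 (7); capacity 5 + 7 = 12.
This cut is saturated, so no flow can exceed 12.

12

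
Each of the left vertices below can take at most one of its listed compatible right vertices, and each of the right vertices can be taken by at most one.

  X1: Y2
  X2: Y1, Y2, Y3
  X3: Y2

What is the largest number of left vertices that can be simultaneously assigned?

2

Unit-capacity flow: source→left, listed edges, right→sink; max matching = max flow.
Augmenting path X1→Y2 (+1); matched 1.
Augmenting path X2→Y1 (+1); matched 2.
No augmenting path remains; maximum matching = 2.
König certificate: {X2, Y2} is a vertex cover of size 2 (every listed pair touches it), so no matching can be larger.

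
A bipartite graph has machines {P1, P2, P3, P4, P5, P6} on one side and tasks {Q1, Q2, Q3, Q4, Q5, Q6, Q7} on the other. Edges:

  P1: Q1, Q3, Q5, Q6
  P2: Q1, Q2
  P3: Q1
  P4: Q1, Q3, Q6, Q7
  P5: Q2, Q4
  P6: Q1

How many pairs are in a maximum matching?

5

Unit-capacity flow: source→left, listed edges, right→sink; max matching = max flow.
Augmenting path P1→Q1 (+1); matched 1.
Augmenting path P2→Q2 (+1); matched 2.
Augmenting path P4→Q3 (+1); matched 3.
Augmenting path P5→Q4 (+1); matched 4.
Augmenting path P3→Q1→P1→Q5 (+1); matched 5.
No augmenting path remains; maximum matching = 5.
König certificate: {P1, P2, P4, P5, Q1} is a vertex cover of size 5 (every listed pair touches it), so no matching can be larger.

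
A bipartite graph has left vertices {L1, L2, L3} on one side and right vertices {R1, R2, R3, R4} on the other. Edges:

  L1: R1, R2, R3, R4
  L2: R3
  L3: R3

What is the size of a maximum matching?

Unit-capacity flow: source→left, listed edges, right→sink; max matching = max flow.
Augmenting path L1→R1 (+1); matched 1.
Augmenting path L2→R3 (+1); matched 2.
No augmenting path remains; maximum matching = 2.
König certificate: {L1, R3} is a vertex cover of size 2 (every listed pair touches it), so no matching can be larger.

2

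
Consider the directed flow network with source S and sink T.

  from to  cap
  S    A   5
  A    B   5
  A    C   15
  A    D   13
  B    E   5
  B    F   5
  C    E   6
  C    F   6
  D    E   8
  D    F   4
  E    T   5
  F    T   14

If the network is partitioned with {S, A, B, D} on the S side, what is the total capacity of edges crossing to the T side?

37

Edges leaving {S, A, B, D}: A→C (15), B→E (5), B→F (5), D→E (8), D→F (4).
Cut capacity = 15 + 5 + 5 + 8 + 4 = 37.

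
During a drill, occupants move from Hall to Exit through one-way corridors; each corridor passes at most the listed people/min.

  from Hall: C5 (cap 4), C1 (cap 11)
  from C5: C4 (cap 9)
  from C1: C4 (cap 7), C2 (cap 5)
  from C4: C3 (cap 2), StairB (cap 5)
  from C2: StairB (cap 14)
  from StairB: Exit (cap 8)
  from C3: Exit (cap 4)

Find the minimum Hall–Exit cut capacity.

10

Augment Hall→C5→C4→StairB→Exit: bottleneck 4, flow now 4.
Augment Hall→C1→C4→StairB→Exit: bottleneck 1, flow now 5.
Augment Hall→C1→C4→C3→Exit: bottleneck 2, flow now 7.
Augment Hall→C1→C2→StairB→Exit: bottleneck 3, flow now 10.
No augmenting path remains; maximum flow = 10.
By max-flow min-cut, the minimum cut capacity equals the max flow.
In the residual graph, reachable from Hall: {Hall, C5, C1, C4, C2, StairB}.
Min-cut edges: C4→C3 (2), StairB→Exit (8); capacity 2 + 8 = 10.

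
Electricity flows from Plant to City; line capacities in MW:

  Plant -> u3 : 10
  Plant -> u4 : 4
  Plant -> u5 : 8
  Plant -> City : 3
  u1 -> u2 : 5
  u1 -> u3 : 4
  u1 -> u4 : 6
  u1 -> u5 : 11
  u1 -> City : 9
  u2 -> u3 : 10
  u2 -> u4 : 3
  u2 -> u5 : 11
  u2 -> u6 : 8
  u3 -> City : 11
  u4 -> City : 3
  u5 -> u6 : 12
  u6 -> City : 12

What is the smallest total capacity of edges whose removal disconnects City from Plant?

Augment Plant→City: bottleneck 3, flow now 3.
Augment Plant→u3→City: bottleneck 10, flow now 13.
Augment Plant→u4→City: bottleneck 3, flow now 16.
Augment Plant→u5→u6→City: bottleneck 8, flow now 24.
No augmenting path remains; maximum flow = 24.
By max-flow min-cut, the minimum cut capacity equals the max flow.
In the residual graph, reachable from Plant: {Plant, u4}.
Min-cut edges: Plant→u3 (10), Plant→u5 (8), Plant→City (3), u4→City (3); capacity 10 + 8 + 3 + 3 = 24.

24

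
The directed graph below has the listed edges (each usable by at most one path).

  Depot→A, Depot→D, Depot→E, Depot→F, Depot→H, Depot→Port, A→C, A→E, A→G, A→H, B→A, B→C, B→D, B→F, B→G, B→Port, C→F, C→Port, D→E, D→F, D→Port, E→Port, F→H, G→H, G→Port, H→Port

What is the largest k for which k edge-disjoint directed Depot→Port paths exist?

5

Assign every edge capacity 1; by Menger, the answer equals the max flow.
Path Depot→Port (+1); total 1.
Path Depot→D→Port (+1); total 2.
Path Depot→E→Port (+1); total 3.
Path Depot→H→Port (+1); total 4.
Path Depot→A→C→Port (+1); total 5.
No residual Depot→Port path; max flow = 5.
Certifying cut of size 5: {Depot→A, Depot→D, Depot→E, Depot→Port, H→Port}.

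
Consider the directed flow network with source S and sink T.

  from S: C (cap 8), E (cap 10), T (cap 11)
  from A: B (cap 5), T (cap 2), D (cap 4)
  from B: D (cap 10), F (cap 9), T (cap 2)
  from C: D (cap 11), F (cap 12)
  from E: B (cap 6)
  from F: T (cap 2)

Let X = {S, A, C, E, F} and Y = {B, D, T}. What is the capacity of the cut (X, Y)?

Edges leaving {S, A, C, E, F}: S→T (11), A→B (5), A→D (4), A→T (2), C→D (11), E→B (6), F→T (2).
Cut capacity = 11 + 5 + 4 + 2 + 11 + 6 + 2 = 41.

41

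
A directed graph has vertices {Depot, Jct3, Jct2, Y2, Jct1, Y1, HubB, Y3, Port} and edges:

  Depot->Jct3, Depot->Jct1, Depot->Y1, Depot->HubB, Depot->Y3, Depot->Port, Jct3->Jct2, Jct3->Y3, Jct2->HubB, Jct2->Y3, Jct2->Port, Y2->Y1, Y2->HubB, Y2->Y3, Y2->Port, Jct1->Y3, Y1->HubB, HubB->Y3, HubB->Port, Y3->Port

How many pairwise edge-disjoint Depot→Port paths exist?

4

Assign every edge capacity 1; by Menger, the answer equals the max flow.
Path Depot→Port (+1); total 1.
Path Depot→HubB→Port (+1); total 2.
Path Depot→Y3→Port (+1); total 3.
Path Depot→Jct3→Jct2→Port (+1); total 4.
No residual Depot→Port path; max flow = 4.
Certifying cut of size 4: {Depot→Jct3, Depot→Port, HubB→Port, Y3→Port}.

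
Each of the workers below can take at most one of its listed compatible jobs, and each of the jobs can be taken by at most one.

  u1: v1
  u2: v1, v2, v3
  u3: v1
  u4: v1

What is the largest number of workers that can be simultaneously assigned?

2

Unit-capacity flow: source→left, listed edges, right→sink; max matching = max flow.
Augmenting path u1→v1 (+1); matched 1.
Augmenting path u2→v2 (+1); matched 2.
No augmenting path remains; maximum matching = 2.
König certificate: {u2, v1} is a vertex cover of size 2 (every listed pair touches it), so no matching can be larger.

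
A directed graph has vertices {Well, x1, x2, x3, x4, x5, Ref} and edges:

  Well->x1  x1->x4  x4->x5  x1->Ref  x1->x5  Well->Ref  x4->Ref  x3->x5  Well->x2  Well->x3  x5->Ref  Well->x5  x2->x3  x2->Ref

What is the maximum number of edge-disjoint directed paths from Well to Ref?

Assign every edge capacity 1; by Menger, the answer equals the max flow.
Path Well→Ref (+1); total 1.
Path Well→x1→Ref (+1); total 2.
Path Well→x2→Ref (+1); total 3.
Path Well→x5→Ref (+1); total 4.
No residual Well→Ref path; max flow = 4.
Certifying cut of size 4: {Well→Ref, Well→x1, Well→x2, x5→Ref}.

4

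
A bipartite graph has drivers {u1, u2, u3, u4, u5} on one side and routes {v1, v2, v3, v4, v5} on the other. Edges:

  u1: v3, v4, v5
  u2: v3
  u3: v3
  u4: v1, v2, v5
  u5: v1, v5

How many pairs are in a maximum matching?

4

Unit-capacity flow: source→left, listed edges, right→sink; max matching = max flow.
Augmenting path u1→v3 (+1); matched 1.
Augmenting path u4→v1 (+1); matched 2.
Augmenting path u5→v5 (+1); matched 3.
Augmenting path u2→v3→u1→v4 (+1); matched 4.
No augmenting path remains; maximum matching = 4.
König certificate: {u1, u4, u5, v3} is a vertex cover of size 4 (every listed pair touches it), so no matching can be larger.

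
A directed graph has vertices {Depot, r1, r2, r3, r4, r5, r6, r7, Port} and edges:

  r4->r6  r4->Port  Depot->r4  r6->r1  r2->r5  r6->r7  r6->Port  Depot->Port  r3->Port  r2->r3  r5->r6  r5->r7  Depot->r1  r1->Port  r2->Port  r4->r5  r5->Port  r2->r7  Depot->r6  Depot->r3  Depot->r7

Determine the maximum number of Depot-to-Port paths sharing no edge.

Assign every edge capacity 1; by Menger, the answer equals the max flow.
Path Depot→Port (+1); total 1.
Path Depot→r1→Port (+1); total 2.
Path Depot→r3→Port (+1); total 3.
Path Depot→r4→Port (+1); total 4.
Path Depot→r6→Port (+1); total 5.
No residual Depot→Port path; max flow = 5.
Certifying cut of size 5: {Depot→Port, Depot→r1, Depot→r3, Depot→r4, Depot→r6}.

5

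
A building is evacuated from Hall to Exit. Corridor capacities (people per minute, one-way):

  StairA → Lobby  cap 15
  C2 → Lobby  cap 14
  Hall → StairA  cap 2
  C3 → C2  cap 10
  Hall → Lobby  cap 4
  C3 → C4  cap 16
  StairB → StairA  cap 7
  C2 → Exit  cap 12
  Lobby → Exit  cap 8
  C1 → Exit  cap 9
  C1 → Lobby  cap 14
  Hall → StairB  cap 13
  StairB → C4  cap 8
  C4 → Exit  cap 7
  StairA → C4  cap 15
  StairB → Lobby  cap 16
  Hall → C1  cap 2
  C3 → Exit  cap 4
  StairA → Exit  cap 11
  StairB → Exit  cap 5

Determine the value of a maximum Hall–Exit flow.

Augment Hall→C1→Exit: bottleneck 2, flow now 2.
Augment Hall→StairB→Exit: bottleneck 5, flow now 7.
Augment Hall→StairA→Exit: bottleneck 2, flow now 9.
Augment Hall→Lobby→Exit: bottleneck 4, flow now 13.
Augment Hall→StairB→StairA→Exit: bottleneck 7, flow now 20.
Augment Hall→StairB→Lobby→Exit: bottleneck 1, flow now 21.
No augmenting path remains; maximum flow = 21.
In the residual graph, reachable from Hall: {Hall}.
Min-cut edges: Hall→C1 (2), Hall→StairB (13), Hall→StairA (2), Hall→Lobby (4); capacity 2 + 13 + 2 + 4 = 21.
This cut is saturated, so no flow can exceed 21.

21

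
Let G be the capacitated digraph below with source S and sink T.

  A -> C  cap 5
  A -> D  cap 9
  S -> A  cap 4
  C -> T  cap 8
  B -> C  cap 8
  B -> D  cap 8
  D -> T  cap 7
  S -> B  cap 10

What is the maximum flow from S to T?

Augment S→A→C→T: bottleneck 4, flow now 4.
Augment S→B→C→T: bottleneck 4, flow now 8.
Augment S→B→D→T: bottleneck 6, flow now 14.
No augmenting path remains; maximum flow = 14.
In the residual graph, reachable from S: {S}.
Min-cut edges: S→A (4), S→B (10); capacity 4 + 10 = 14.
This cut is saturated, so no flow can exceed 14.

14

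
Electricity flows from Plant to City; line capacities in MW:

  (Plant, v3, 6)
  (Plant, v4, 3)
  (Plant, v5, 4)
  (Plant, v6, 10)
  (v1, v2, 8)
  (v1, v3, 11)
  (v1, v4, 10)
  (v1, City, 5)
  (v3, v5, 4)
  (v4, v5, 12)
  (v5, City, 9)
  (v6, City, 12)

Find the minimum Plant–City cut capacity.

19

Augment Plant→v5→City: bottleneck 4, flow now 4.
Augment Plant→v6→City: bottleneck 10, flow now 14.
Augment Plant→v3→v5→City: bottleneck 4, flow now 18.
Augment Plant→v4→v5→City: bottleneck 1, flow now 19.
No augmenting path remains; maximum flow = 19.
By max-flow min-cut, the minimum cut capacity equals the max flow.
In the residual graph, reachable from Plant: {Plant, v3, v4, v5}.
Min-cut edges: Plant→v6 (10), v5→City (9); capacity 10 + 9 = 19.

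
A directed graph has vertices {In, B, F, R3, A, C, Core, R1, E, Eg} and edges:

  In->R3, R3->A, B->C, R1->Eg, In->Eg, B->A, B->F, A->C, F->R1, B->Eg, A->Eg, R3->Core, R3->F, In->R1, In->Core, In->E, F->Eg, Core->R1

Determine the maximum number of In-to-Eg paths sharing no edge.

Assign every edge capacity 1; by Menger, the answer equals the max flow.
Path In→Eg (+1); total 1.
Path In→R1→Eg (+1); total 2.
Path In→R3→F→Eg (+1); total 3.
No residual In→Eg path; max flow = 3.
Certifying cut of size 3: {In→Eg, In→R3, R1→Eg}.

3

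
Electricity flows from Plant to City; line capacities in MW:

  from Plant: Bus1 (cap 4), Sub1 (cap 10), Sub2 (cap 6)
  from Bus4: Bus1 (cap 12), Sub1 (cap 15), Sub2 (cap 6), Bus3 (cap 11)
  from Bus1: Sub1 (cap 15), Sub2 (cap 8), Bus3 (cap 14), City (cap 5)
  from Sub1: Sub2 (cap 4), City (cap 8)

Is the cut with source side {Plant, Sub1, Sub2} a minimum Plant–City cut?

Yes — it is a minimum cut (capacity 12).

Given cut capacity: 4 + 8 = 12.
Augment Plant→Bus1→City: bottleneck 4, flow now 4.
Augment Plant→Sub1→City: bottleneck 8, flow now 12.
No augmenting path remains; maximum flow = 12.
Cut capacity 12 equals the max flow, so it is a minimum cut.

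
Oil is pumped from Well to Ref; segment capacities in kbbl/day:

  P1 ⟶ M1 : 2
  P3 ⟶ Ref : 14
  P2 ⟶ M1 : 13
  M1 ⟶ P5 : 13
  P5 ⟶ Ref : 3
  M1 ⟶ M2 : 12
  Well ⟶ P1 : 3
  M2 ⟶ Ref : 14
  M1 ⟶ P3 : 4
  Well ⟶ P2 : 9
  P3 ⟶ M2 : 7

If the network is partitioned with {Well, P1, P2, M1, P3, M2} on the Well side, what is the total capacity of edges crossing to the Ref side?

Edges leaving {Well, P1, P2, M1, P3, M2}: M1→P5 (13), P3→Ref (14), M2→Ref (14).
Cut capacity = 13 + 14 + 14 = 41.

41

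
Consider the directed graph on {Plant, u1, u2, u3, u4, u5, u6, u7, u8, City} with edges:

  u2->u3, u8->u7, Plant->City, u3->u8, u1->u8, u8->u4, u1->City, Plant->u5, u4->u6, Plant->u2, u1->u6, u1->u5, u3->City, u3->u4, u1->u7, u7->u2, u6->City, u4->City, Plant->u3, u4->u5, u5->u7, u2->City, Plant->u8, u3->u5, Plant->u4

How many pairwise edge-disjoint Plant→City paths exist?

Assign every edge capacity 1; by Menger, the answer equals the max flow.
Path Plant→City (+1); total 1.
Path Plant→u2→City (+1); total 2.
Path Plant→u3→City (+1); total 3.
Path Plant→u4→City (+1); total 4.
Path Plant→u8→u4→u6→City (+1); total 5.
No residual Plant→City path; max flow = 5.
Certifying cut of size 5: {Plant→City, u2→City, u3→City, u4→City, u4→u6}.

5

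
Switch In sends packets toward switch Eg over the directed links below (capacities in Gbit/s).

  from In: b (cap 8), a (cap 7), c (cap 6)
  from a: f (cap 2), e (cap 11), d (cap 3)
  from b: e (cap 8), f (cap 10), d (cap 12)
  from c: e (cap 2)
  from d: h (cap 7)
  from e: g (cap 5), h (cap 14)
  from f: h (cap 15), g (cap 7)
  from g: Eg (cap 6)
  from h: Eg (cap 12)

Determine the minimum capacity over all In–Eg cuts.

Augment In→a→d→h→Eg: bottleneck 3, flow now 3.
Augment In→a→e→g→Eg: bottleneck 4, flow now 7.
Augment In→b→d→h→Eg: bottleneck 4, flow now 11.
Augment In→b→e→g→Eg: bottleneck 1, flow now 12.
Augment In→b→e→h→Eg: bottleneck 3, flow now 15.
Augment In→c→e→h→Eg: bottleneck 2, flow now 17.
No augmenting path remains; maximum flow = 17.
By max-flow min-cut, the minimum cut capacity equals the max flow.
In the residual graph, reachable from In: {In, c}.
Min-cut edges: In→a (7), In→b (8), c→e (2); capacity 7 + 8 + 2 = 17.

17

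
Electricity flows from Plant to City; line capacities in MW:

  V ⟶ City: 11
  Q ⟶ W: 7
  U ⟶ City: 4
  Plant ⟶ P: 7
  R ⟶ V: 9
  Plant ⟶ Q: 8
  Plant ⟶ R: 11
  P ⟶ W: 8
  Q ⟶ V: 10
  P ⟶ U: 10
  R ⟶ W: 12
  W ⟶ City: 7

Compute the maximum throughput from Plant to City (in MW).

Augment Plant→P→U→City: bottleneck 4, flow now 4.
Augment Plant→P→W→City: bottleneck 3, flow now 7.
Augment Plant→Q→V→City: bottleneck 8, flow now 15.
Augment Plant→R→V→City: bottleneck 3, flow now 18.
Augment Plant→R→W→City: bottleneck 4, flow now 22.
No augmenting path remains; maximum flow = 22.
In the residual graph, reachable from Plant: {Plant, P, Q, R, U, V, W}.
Min-cut edges: U→City (4), V→City (11), W→City (7); capacity 4 + 11 + 7 = 22.
This cut is saturated, so no flow can exceed 22.

22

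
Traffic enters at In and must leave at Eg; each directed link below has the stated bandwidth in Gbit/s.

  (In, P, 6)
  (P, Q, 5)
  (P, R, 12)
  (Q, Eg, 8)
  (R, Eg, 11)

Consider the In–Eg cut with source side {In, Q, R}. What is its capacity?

Edges leaving {In, Q, R}: In→P (6), Q→Eg (8), R→Eg (11).
Cut capacity = 6 + 8 + 11 = 25.

25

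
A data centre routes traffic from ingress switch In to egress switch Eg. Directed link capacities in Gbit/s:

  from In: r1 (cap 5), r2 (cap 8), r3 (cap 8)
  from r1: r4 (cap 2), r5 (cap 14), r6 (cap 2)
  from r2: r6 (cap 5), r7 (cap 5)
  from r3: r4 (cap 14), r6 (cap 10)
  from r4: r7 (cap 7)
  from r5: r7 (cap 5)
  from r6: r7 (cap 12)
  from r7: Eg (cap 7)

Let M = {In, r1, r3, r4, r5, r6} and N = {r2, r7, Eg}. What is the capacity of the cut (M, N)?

32

Edges leaving {In, r1, r3, r4, r5, r6}: In→r2 (8), r4→r7 (7), r5→r7 (5), r6→r7 (12).
Cut capacity = 8 + 7 + 5 + 12 = 32.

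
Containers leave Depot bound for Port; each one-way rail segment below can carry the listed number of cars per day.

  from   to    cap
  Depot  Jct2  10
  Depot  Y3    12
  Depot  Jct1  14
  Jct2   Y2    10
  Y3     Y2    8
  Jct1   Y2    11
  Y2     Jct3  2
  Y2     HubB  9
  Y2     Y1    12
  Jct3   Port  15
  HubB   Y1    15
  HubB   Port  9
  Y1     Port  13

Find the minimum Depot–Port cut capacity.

23

Augment Depot→Jct2→Y2→Jct3→Port: bottleneck 2, flow now 2.
Augment Depot→Jct2→Y2→HubB→Port: bottleneck 8, flow now 10.
Augment Depot→Y3→Y2→HubB→Port: bottleneck 1, flow now 11.
Augment Depot→Y3→Y2→Y1→Port: bottleneck 7, flow now 18.
Augment Depot→Jct1→Y2→Y1→Port: bottleneck 5, flow now 23.
No augmenting path remains; maximum flow = 23.
By max-flow min-cut, the minimum cut capacity equals the max flow.
In the residual graph, reachable from Depot: {Depot, Jct2, Y3, Jct1, Y2}.
Min-cut edges: Y2→Jct3 (2), Y2→HubB (9), Y2→Y1 (12); capacity 2 + 9 + 12 = 23.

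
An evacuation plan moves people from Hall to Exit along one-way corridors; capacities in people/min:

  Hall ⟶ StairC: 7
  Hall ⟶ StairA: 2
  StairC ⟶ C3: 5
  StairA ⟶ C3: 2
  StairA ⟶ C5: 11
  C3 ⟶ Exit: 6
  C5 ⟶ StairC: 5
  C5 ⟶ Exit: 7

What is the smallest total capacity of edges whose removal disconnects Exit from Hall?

Augment Hall→StairC→C3→Exit: bottleneck 5, flow now 5.
Augment Hall→StairA→C3→Exit: bottleneck 1, flow now 6.
Augment Hall→StairA→C5→Exit: bottleneck 1, flow now 7.
No augmenting path remains; maximum flow = 7.
By max-flow min-cut, the minimum cut capacity equals the max flow.
In the residual graph, reachable from Hall: {Hall, StairC}.
Min-cut edges: Hall→StairA (2), StairC→C3 (5); capacity 2 + 5 = 7.

7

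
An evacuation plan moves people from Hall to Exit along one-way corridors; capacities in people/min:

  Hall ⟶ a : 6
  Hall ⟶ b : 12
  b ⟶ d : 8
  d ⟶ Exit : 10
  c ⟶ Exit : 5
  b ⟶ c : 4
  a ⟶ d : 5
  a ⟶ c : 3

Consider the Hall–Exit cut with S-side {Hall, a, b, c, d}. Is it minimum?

Given cut capacity: 5 + 10 = 15.
Augment Hall→a→c→Exit: bottleneck 3, flow now 3.
Augment Hall→a→d→Exit: bottleneck 3, flow now 6.
Augment Hall→b→c→Exit: bottleneck 2, flow now 8.
Augment Hall→b→d→Exit: bottleneck 7, flow now 15.
No augmenting path remains; maximum flow = 15.
Cut capacity 15 equals the max flow, so it is a minimum cut.

Yes — it is a minimum cut (capacity 15).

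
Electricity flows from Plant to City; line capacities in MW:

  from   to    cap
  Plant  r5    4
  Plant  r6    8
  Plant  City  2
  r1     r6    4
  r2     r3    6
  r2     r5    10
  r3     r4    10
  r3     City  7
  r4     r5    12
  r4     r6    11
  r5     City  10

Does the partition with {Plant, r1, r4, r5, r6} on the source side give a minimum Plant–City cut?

Given cut capacity: 2 + 10 = 12.
Augment Plant→City: bottleneck 2, flow now 2.
Augment Plant→r5→City: bottleneck 4, flow now 6.
No augmenting path remains; maximum flow = 6.
In the residual graph, reachable from Plant: {Plant, r6}.
Min-cut edges: Plant→r5 (4), Plant→City (2); capacity 4 + 2 = 6.
Cut capacity 12 exceeds the max flow 6, so it is not minimum.

No — its capacity is 12, but the minimum cut has capacity 6.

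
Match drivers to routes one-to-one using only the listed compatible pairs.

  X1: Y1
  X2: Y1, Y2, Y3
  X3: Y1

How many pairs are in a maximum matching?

Unit-capacity flow: source→left, listed edges, right→sink; max matching = max flow.
Augmenting path X1→Y1 (+1); matched 1.
Augmenting path X2→Y2 (+1); matched 2.
No augmenting path remains; maximum matching = 2.
König certificate: {X2, Y1} is a vertex cover of size 2 (every listed pair touches it), so no matching can be larger.

2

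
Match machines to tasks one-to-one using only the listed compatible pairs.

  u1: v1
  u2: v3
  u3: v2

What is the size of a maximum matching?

Unit-capacity flow: source→left, listed edges, right→sink; max matching = max flow.
Augmenting path u1→v1 (+1); matched 1.
Augmenting path u2→v3 (+1); matched 2.
Augmenting path u3→v2 (+1); matched 3.
No augmenting path remains; maximum matching = 3.
König certificate: {u1, u2, u3} is a vertex cover of size 3 (every listed pair touches it), so no matching can be larger.

3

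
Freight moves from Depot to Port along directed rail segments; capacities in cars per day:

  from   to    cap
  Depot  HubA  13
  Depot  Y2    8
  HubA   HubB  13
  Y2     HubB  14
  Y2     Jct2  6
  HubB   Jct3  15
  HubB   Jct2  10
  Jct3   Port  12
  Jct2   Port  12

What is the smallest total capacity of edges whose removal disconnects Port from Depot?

21

Augment Depot→Y2→Jct2→Port: bottleneck 6, flow now 6.
Augment Depot→HubA→HubB→Jct3→Port: bottleneck 12, flow now 18.
Augment Depot→HubA→HubB→Jct2→Port: bottleneck 1, flow now 19.
Augment Depot→Y2→HubB→Jct2→Port: bottleneck 2, flow now 21.
No augmenting path remains; maximum flow = 21.
By max-flow min-cut, the minimum cut capacity equals the max flow.
In the residual graph, reachable from Depot: {Depot}.
Min-cut edges: Depot→HubA (13), Depot→Y2 (8); capacity 13 + 8 = 21.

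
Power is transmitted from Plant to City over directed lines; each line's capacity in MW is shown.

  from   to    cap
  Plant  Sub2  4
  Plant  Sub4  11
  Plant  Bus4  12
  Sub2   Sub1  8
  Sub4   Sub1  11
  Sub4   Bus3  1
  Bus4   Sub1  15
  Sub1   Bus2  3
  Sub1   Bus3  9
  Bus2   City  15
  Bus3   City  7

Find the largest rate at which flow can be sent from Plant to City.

10

Augment Plant→Sub4→Bus3→City: bottleneck 1, flow now 1.
Augment Plant→Sub2→Sub1→Bus2→City: bottleneck 3, flow now 4.
Augment Plant→Sub2→Sub1→Bus3→City: bottleneck 1, flow now 5.
Augment Plant→Sub4→Sub1→Bus3→City: bottleneck 5, flow now 10.
No augmenting path remains; maximum flow = 10.
In the residual graph, reachable from Plant: {Plant, Sub2, Sub4, Bus4, Sub1, Bus3}.
Min-cut edges: Sub1→Bus2 (3), Bus3→City (7); capacity 3 + 7 = 10.
This cut is saturated, so no flow can exceed 10.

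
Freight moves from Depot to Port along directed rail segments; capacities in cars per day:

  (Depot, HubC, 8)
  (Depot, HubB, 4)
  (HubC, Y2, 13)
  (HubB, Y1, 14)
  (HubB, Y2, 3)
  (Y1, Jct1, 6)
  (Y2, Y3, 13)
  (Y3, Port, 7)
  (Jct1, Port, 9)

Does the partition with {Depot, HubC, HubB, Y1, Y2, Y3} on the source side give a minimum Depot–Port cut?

No — its capacity is 13, but the minimum cut has capacity 11.

Given cut capacity: 6 + 7 = 13.
Augment Depot→HubC→Y2→Y3→Port: bottleneck 7, flow now 7.
Augment Depot→HubB→Y1→Jct1→Port: bottleneck 4, flow now 11.
No augmenting path remains; maximum flow = 11.
In the residual graph, reachable from Depot: {Depot, HubC, Y2, Y3}.
Min-cut edges: Depot→HubB (4), Y3→Port (7); capacity 4 + 7 = 11.
Cut capacity 13 exceeds the max flow 11, so it is not minimum.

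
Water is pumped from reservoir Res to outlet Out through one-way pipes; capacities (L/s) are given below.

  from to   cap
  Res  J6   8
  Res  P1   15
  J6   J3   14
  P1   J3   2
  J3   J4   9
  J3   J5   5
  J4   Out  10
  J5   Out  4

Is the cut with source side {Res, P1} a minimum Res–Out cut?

Yes — it is a minimum cut (capacity 10).

Given cut capacity: 8 + 2 = 10.
Augment Res→J6→J3→J4→Out: bottleneck 8, flow now 8.
Augment Res→P1→J3→J4→Out: bottleneck 1, flow now 9.
Augment Res→P1→J3→J5→Out: bottleneck 1, flow now 10.
No augmenting path remains; maximum flow = 10.
Cut capacity 10 equals the max flow, so it is a minimum cut.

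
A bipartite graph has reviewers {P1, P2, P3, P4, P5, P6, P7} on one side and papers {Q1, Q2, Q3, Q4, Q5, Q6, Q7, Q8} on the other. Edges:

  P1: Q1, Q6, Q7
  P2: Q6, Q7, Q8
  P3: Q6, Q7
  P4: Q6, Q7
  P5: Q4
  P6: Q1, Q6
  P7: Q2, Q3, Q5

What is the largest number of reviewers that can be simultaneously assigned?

6

Unit-capacity flow: source→left, listed edges, right→sink; max matching = max flow.
Augmenting path P1→Q1 (+1); matched 1.
Augmenting path P2→Q6 (+1); matched 2.
Augmenting path P3→Q7 (+1); matched 3.
Augmenting path P5→Q4 (+1); matched 4.
Augmenting path P7→Q2 (+1); matched 5.
Augmenting path P4→Q6→P2→Q8 (+1); matched 6.
No augmenting path remains; maximum matching = 6.
König certificate: {P2, P5, P7, Q1, Q6, Q7} is a vertex cover of size 6 (every listed pair touches it), so no matching can be larger.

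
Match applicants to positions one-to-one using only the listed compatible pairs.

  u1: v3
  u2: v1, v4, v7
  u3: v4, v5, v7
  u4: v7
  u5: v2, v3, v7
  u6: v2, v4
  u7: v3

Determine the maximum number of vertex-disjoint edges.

6

Unit-capacity flow: source→left, listed edges, right→sink; max matching = max flow.
Augmenting path u1→v3 (+1); matched 1.
Augmenting path u2→v1 (+1); matched 2.
Augmenting path u3→v4 (+1); matched 3.
Augmenting path u4→v7 (+1); matched 4.
Augmenting path u5→v2 (+1); matched 5.
Augmenting path u6→v4→u3→v5 (+1); matched 6.
No augmenting path remains; maximum matching = 6.
König certificate: {u2, u3, u4, u5, u6, v3} is a vertex cover of size 6 (every listed pair touches it), so no matching can be larger.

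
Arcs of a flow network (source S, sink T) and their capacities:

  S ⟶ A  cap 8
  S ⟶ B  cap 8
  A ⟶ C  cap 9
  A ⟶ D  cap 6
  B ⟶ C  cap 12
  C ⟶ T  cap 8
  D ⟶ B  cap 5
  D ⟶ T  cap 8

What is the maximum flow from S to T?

Augment S→A→C→T: bottleneck 8, flow now 8.
Augment S→B→C→A→D→T: bottleneck 6, flow now 14. (uses reverse residual edge)
No augmenting path remains; maximum flow = 14.
In the residual graph, reachable from S: {S, A, B, C}.
Min-cut edges: A→D (6), C→T (8); capacity 6 + 8 = 14.
This cut is saturated, so no flow can exceed 14.

14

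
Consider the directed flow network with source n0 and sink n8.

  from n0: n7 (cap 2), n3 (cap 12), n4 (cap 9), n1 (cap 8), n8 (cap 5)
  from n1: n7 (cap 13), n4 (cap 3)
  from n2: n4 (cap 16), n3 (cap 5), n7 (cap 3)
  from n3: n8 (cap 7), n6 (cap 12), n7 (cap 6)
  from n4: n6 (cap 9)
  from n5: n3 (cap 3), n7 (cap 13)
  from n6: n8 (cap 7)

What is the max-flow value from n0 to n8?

19

Augment n0→n8: bottleneck 5, flow now 5.
Augment n0→n3→n8: bottleneck 7, flow now 12.
Augment n0→n3→n6→n8: bottleneck 5, flow now 17.
Augment n0→n4→n6→n8: bottleneck 2, flow now 19.
No augmenting path remains; maximum flow = 19.
In the residual graph, reachable from n0: {n0, n1, n3, n4, n6, n7}.
Min-cut edges: n0→n8 (5), n3→n8 (7), n6→n8 (7); capacity 5 + 7 + 7 = 19.
This cut is saturated, so no flow can exceed 19.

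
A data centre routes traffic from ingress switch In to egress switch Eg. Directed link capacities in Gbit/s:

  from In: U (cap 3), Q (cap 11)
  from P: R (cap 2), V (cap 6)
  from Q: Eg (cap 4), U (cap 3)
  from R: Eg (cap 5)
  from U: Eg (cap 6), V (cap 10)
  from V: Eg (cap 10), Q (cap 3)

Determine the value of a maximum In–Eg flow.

10

Augment In→Q→Eg: bottleneck 4, flow now 4.
Augment In→U→Eg: bottleneck 3, flow now 7.
Augment In→Q→U→Eg: bottleneck 3, flow now 10.
No augmenting path remains; maximum flow = 10.
In the residual graph, reachable from In: {In, Q}.
Min-cut edges: In→U (3), Q→U (3), Q→Eg (4); capacity 3 + 3 + 4 = 10.
This cut is saturated, so no flow can exceed 10.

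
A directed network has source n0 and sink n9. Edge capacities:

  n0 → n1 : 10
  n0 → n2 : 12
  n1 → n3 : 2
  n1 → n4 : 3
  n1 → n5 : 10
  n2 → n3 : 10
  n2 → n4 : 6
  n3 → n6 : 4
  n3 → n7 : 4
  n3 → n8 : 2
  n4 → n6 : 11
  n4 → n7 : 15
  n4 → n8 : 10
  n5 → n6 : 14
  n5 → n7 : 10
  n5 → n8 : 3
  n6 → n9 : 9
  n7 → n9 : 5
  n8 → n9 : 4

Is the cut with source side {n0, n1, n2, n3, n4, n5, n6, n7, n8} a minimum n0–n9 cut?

Yes — it is a minimum cut (capacity 18).

Given cut capacity: 9 + 5 + 4 = 18.
Augment n0→n1→n3→n6→n9: bottleneck 2, flow now 2.
Augment n0→n1→n4→n6→n9: bottleneck 3, flow now 5.
Augment n0→n1→n5→n6→n9: bottleneck 4, flow now 9.
Augment n0→n1→n5→n7→n9: bottleneck 1, flow now 10.
Augment n0→n2→n3→n7→n9: bottleneck 4, flow now 14.
Augment n0→n2→n3→n8→n9: bottleneck 2, flow now 16.
Augment n0→n2→n4→n8→n9: bottleneck 2, flow now 18.
No augmenting path remains; maximum flow = 18.
Cut capacity 18 equals the max flow, so it is a minimum cut.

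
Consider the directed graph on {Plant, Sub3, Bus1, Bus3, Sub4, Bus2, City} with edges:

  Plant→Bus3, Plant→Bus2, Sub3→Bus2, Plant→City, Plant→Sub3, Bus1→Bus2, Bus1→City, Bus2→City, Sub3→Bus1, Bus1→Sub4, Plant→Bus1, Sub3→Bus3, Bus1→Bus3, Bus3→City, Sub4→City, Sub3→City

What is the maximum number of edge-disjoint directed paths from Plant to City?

5

Assign every edge capacity 1; by Menger, the answer equals the max flow.
Path Plant→City (+1); total 1.
Path Plant→Sub3→City (+1); total 2.
Path Plant→Bus1→City (+1); total 3.
Path Plant→Bus3→City (+1); total 4.
Path Plant→Bus2→City (+1); total 5.
No residual Plant→City path; max flow = 5.
Certifying cut of size 5: {Plant→Bus1, Plant→Bus2, Plant→Bus3, Plant→City, Plant→Sub3}.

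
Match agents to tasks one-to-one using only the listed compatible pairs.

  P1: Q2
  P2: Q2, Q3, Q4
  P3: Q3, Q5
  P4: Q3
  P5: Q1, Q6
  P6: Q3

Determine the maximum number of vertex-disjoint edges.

5

Unit-capacity flow: source→left, listed edges, right→sink; max matching = max flow.
Augmenting path P1→Q2 (+1); matched 1.
Augmenting path P2→Q3 (+1); matched 2.
Augmenting path P3→Q5 (+1); matched 3.
Augmenting path P5→Q1 (+1); matched 4.
Augmenting path P4→Q3→P2→Q4 (+1); matched 5.
No augmenting path remains; maximum matching = 5.
König certificate: {P1, P2, P3, P5, Q3} is a vertex cover of size 5 (every listed pair touches it), so no matching can be larger.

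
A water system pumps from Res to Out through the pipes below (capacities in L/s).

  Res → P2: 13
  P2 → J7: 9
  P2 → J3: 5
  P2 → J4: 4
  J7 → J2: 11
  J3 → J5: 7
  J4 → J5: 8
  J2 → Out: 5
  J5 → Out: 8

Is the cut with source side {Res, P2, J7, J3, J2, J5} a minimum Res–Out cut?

No — its capacity is 17, but the minimum cut has capacity 13.

Given cut capacity: 4 + 5 + 8 = 17.
Augment Res→P2→J7→J2→Out: bottleneck 5, flow now 5.
Augment Res→P2→J3→J5→Out: bottleneck 5, flow now 10.
Augment Res→P2→J4→J5→Out: bottleneck 3, flow now 13.
No augmenting path remains; maximum flow = 13.
In the residual graph, reachable from Res: {Res}.
Min-cut edges: Res→P2 (13); capacity 13 = 13.
Cut capacity 17 exceeds the max flow 13, so it is not minimum.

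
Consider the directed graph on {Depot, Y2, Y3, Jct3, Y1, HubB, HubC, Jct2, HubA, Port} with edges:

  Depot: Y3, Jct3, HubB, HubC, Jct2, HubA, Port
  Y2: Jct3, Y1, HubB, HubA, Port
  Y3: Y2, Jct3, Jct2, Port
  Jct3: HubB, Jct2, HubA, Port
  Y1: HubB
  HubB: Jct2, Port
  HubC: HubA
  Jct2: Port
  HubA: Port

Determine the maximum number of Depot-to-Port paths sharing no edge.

Assign every edge capacity 1; by Menger, the answer equals the max flow.
Path Depot→Port (+1); total 1.
Path Depot→Y3→Port (+1); total 2.
Path Depot→Jct3→Port (+1); total 3.
Path Depot→HubB→Port (+1); total 4.
Path Depot→Jct2→Port (+1); total 5.
Path Depot→HubA→Port (+1); total 6.
No residual Depot→Port path; max flow = 6.
Certifying cut of size 6: {Depot→HubB, Depot→Jct2, Depot→Jct3, Depot→Port, Depot→Y3, HubA→Port}.

6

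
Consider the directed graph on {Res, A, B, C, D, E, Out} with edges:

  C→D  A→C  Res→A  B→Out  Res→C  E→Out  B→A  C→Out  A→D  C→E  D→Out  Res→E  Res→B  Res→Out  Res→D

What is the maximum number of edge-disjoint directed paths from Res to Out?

Assign every edge capacity 1; by Menger, the answer equals the max flow.
Path Res→Out (+1); total 1.
Path Res→B→Out (+1); total 2.
Path Res→C→Out (+1); total 3.
Path Res→D→Out (+1); total 4.
Path Res→E→Out (+1); total 5.
No residual Res→Out path; max flow = 5.
Certifying cut of size 5: {C→Out, D→Out, E→Out, Res→B, Res→Out}.

5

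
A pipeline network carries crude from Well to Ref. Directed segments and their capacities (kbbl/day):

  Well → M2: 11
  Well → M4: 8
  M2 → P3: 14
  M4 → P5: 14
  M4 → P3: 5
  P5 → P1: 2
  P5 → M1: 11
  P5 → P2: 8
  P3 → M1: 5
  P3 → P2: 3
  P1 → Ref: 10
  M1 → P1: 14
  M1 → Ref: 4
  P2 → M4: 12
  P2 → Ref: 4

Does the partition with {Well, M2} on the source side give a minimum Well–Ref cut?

Given cut capacity: 8 + 14 = 22.
Augment Well→M2→P3→M1→Ref: bottleneck 4, flow now 4.
Augment Well→M2→P3→P2→Ref: bottleneck 3, flow now 7.
Augment Well→M4→P5→P1→Ref: bottleneck 2, flow now 9.
Augment Well→M4→P5→P2→Ref: bottleneck 1, flow now 10.
Augment Well→M2→P3→M1→P1→Ref: bottleneck 1, flow now 11.
Augment Well→M4→P5→M1→P1→Ref: bottleneck 5, flow now 16.
No augmenting path remains; maximum flow = 16.
In the residual graph, reachable from Well: {Well, M2, P3}.
Min-cut edges: Well→M4 (8), P3→M1 (5), P3→P2 (3); capacity 8 + 5 + 3 = 16.
Cut capacity 22 exceeds the max flow 16, so it is not minimum.

No — its capacity is 22, but the minimum cut has capacity 16.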